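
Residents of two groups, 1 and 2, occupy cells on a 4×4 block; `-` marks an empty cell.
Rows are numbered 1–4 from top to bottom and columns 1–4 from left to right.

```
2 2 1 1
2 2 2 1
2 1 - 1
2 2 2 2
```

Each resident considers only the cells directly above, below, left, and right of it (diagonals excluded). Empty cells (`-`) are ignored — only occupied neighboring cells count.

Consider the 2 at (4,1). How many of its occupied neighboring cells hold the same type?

Occupied neighbors of (4,1): (3,1)=2, (4,2)=2.
Same type (2): 2 of 2.

2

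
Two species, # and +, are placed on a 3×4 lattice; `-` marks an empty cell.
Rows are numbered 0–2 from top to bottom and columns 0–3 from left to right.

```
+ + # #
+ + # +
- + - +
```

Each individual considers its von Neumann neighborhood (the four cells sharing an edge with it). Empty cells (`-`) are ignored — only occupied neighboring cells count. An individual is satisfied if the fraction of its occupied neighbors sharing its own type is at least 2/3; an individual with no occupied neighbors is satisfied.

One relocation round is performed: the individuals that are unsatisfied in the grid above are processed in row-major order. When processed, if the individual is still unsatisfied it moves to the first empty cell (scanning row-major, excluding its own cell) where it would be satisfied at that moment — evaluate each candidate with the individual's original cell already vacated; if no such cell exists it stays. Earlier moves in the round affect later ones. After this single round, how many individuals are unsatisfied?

Initially unsatisfied (in order): (0,3), (1,2), (1,3).
  (0,3): no empty cell satisfies it; stays.
  (1,2): no empty cell satisfies it; stays.
  (1,3) → (2,0).
Resulting grid:
+ + # #
+ + # -
+ + - +
Unsatisfied now: (1,2).

1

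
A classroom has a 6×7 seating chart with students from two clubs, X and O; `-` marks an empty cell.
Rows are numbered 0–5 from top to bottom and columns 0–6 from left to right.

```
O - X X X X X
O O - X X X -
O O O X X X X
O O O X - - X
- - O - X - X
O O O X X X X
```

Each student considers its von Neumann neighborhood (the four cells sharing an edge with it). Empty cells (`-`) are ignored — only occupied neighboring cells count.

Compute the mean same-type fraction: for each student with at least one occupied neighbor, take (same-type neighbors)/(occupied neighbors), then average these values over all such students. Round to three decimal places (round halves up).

0.934

Row 0: (0,0)O 1/1 · (0,2)X 1/1 · (0,3)X 3/3 · (0,4)X 3/3 · (0,5)X 3/3 · (0,6)X 1/1
Row 1: (1,0)O 3/3 · (1,1)O 2/2 · (1,3)X 3/3 · (1,4)X 4/4 · (1,5)X 3/3
Row 2: (2,0)O 3/3 · (2,1)O 4/4 · (2,2)O 2/3 · (2,3)X 3/4 · (2,4)X 3/3 · (2,5)X 3/3 · (2,6)X 2/2
Row 3: (3,0)O 2/2 · (3,1)O 3/3 · (3,2)O 3/4 · (3,3)X 1/2 · (3,6)X 2/2
Row 4: (4,2)O 2/2 · (4,4)X 1/1 · (4,6)X 2/2
Row 5: (5,0)O 1/1 · (5,1)O 2/2 · (5,2)O 2/3 · (5,3)X 1/2 · (5,4)X 3/3 · (5,5)X 2/2 · (5,6)X 2/2
Sum over 33 students: 1/1 + 1/1 + 3/3 + 3/3 + 3/3 + 1/1 + 3/3 + 2/2 + 3/3 + 4/4 + 3/3 + 3/3 + 4/4 + 2/3 + 3/4 + 3/3 + 3/3 + 2/2 + 2/2 + 3/3 + 3/4 + 1/2 + 2/2 + 2/2 + 1/1 + 2/2 + 1/1 + 2/2 + 2/3 + 1/2 + 3/3 + 2/2 + 2/2 = 185/6; mean = 185/6 ÷ 33 = 185/198 = 0.934343… → 0.934.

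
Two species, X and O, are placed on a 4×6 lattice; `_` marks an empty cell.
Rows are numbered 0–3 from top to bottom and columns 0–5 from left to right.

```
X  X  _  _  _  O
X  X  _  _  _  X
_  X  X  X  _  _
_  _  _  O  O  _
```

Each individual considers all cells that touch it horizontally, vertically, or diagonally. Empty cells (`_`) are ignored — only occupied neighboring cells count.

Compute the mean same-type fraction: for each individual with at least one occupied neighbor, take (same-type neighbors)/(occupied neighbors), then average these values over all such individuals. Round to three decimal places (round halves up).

0.629

Row 0: (0,0)X 3/3 · (0,1)X 3/3 · (0,5)O 0/1
Row 1: (1,0)X 4/4 · (1,1)X 5/5 · (1,5)X 0/1
Row 2: (2,1)X 3/3 · (2,2)X 3/4 · (2,3)X 1/3
Row 3: (3,3)O 1/3 · (3,4)O 1/2
Sum over 11 individuals: 3/3 + 3/3 + 0/1 + 4/4 + 5/5 + 0/1 + 3/3 + 3/4 + 1/3 + 1/3 + 1/2 = 83/12; mean = 83/12 ÷ 11 = 83/132 = 0.628787… → 0.629.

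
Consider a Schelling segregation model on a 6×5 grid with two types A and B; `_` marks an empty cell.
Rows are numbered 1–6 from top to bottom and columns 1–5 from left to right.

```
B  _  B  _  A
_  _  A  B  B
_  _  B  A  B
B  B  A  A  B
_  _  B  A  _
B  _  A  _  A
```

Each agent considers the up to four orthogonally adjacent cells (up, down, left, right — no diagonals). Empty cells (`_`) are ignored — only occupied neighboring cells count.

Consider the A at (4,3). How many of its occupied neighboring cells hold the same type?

Occupied neighbors of (4,3): (3,3)=B, (5,3)=B, (4,2)=B, (4,4)=A.
Same type (A): 1 of 4.

1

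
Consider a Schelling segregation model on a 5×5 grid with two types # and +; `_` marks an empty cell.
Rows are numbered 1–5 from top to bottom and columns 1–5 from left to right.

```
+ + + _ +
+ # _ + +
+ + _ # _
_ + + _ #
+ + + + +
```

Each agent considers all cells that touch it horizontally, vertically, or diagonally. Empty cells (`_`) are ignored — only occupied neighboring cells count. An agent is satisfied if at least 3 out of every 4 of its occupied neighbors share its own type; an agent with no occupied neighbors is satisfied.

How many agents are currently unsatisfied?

Row 1: (1,1)+ 2/3 ✗ · (1,2)+ 3/4 ✓ · (1,3)+ 2/3 ✗ · (1,5)+ 2/2 ✓
Row 2: (2,1)+ 4/5 ✓ · (2,2)# 0/6 ✗ · (2,4)+ 3/4 ✓ · (2,5)+ 2/3 ✗
Row 3: (3,1)+ 3/4 ✓ · (3,2)+ 4/5 ✓ · (3,4)# 1/4 ✗
Row 4: (4,2)+ 6/6 ✓ · (4,3)+ 5/6 ✓ · (4,5)# 1/3 ✗
Row 5: (5,1)+ 2/2 ✓ · (5,2)+ 4/4 ✓ · (5,3)+ 4/4 ✓ · (5,4)+ 3/4 ✓ · (5,5)+ 1/2 ✗
Unsatisfied: (1,1), (1,3), (2,2), (2,5), (3,4), (4,5), (5,5) — 7 in total.

7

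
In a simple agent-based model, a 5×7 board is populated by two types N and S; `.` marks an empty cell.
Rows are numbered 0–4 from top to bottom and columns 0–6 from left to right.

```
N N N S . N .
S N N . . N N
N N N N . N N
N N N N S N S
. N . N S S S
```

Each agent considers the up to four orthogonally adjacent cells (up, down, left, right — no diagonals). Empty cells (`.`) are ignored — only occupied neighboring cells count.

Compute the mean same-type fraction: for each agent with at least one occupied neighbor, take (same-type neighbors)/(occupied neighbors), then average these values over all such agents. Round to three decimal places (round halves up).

0.741

Row 0: (0,0)N 1/2 · (0,1)N 3/3 · (0,2)N 2/3 · (0,3)S 0/1 · (0,5)N 1/1
Row 1: (1,0)S 0/3 · (1,1)N 3/4 · (1,2)N 3/3 · (1,5)N 3/3 · (1,6)N 2/2
Row 2: (2,0)N 2/3 · (2,1)N 4/4 · (2,2)N 4/4 · (2,3)N 2/2 · (2,5)N 3/3 · (2,6)N 2/3
Row 3: (3,0)N 2/2 · (3,1)N 4/4 · (3,2)N 3/3 · (3,3)N 3/4 · (3,4)S 1/3 · (3,5)N 1/4 · (3,6)S 1/3
Row 4: (4,1)N 1/1 · (4,3)N 1/2 · (4,4)S 2/3 · (4,5)S 2/3 · (4,6)S 2/2
Sum over 28 agents: 1/2 + 3/3 + 2/3 + 0/1 + 1/1 + 0/3 + 3/4 + 3/3 + 3/3 + 2/2 + 2/3 + 4/4 + 4/4 + 2/2 + 3/3 + 2/3 + 2/2 + 4/4 + 3/3 + 3/4 + 1/3 + 1/4 + 1/3 + 1/1 + 1/2 + 2/3 + 2/3 + 2/2 = 83/4; mean = 83/4 ÷ 28 = 83/112 = 0.741071… → 0.741.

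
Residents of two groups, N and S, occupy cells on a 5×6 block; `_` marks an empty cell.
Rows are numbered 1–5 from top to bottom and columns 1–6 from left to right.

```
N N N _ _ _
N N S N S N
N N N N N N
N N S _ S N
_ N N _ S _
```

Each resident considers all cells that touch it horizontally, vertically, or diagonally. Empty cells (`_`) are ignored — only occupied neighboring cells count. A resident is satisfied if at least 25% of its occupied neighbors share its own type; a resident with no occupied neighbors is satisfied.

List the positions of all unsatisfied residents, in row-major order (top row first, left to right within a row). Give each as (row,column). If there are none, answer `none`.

(1,1)N 3/3 ✓
(1,2)N 4/5 ✓
(1,3)N 3/4 ✓
(2,1)N 5/5 ✓
(2,2)N 7/8 ✓
(2,3)S 0/7 ✗
(2,4)N 4/6 ✓
(2,5)S 0/5 ✗
(2,6)N 2/3 ✓
(3,1)N 5/5 ✓
(3,2)N 6/8 ✓
(3,3)N 5/7 ✓
(3,4)N 3/7 ✓
(3,5)N 5/7 ✓
(3,6)N 3/5 ✓
(4,1)N 4/4 ✓
(4,2)N 6/7 ✓
(4,3)S 0/6 ✗
(4,5)S 1/5 ✗
(4,6)N 2/4 ✓
(5,2)N 3/4 ✓
(5,3)N 2/3 ✓
(5,5)S 1/2 ✓

(2,3), (2,5), (4,3), (4,5)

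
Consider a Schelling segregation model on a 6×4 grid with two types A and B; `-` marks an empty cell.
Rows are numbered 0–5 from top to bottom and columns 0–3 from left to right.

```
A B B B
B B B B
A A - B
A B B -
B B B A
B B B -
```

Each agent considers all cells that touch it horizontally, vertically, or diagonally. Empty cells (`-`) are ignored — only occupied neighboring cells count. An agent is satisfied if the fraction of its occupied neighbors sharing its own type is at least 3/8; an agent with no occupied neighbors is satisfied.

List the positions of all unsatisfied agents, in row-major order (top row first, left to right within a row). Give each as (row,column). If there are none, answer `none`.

(0,0)A 0/3 unhappy
(0,1)B 4/5 ok
(0,2)B 5/5 ok
(0,3)B 3/3 ok
(1,0)B 2/5 ok
(1,1)B 4/7 ok
(1,2)B 6/7 ok
(1,3)B 4/4 ok
(2,0)A 2/5 ok
(2,1)A 2/7 unhappy
(2,3)B 3/3 ok
(3,0)A 2/5 ok
(3,1)B 4/7 ok
(3,2)B 4/6 ok
(4,0)B 4/5 ok
(4,1)B 7/8 ok
(4,2)B 5/6 ok
(4,3)A 0/3 unhappy
(5,0)B 3/3 ok
(5,1)B 5/5 ok
(5,2)B 3/4 ok

(0,0), (2,1), (4,3)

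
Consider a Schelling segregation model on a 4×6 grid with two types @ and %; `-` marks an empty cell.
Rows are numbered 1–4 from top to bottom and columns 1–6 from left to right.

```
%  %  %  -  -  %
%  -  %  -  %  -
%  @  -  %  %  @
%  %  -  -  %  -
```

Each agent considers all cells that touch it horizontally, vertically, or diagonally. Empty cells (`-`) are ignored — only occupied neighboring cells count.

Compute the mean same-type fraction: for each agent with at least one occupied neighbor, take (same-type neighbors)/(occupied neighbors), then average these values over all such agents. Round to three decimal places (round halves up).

Row 1: (1,1)% 2/2 · (1,2)% 4/4 · (1,3)% 2/2 · (1,6)% 1/1
Row 2: (2,1)% 3/4 · (2,3)% 3/4 · (2,5)% 3/4
Row 3: (3,1)% 3/4 · (3,2)@ 0/5 · (3,4)% 4/4 · (3,5)% 3/4 · (3,6)@ 0/3
Row 4: (4,1)% 2/3 · (4,2)% 2/3 · (4,5)% 2/3
Sum over 15 agents: 2/2 + 4/4 + 2/2 + 1/1 + 3/4 + 3/4 + 3/4 + 3/4 + 0/5 + 4/4 + 3/4 + 0/3 + 2/3 + 2/3 + 2/3 = 43/4; mean = 43/4 ÷ 15 = 43/60 = 0.716666… → 0.717.

0.717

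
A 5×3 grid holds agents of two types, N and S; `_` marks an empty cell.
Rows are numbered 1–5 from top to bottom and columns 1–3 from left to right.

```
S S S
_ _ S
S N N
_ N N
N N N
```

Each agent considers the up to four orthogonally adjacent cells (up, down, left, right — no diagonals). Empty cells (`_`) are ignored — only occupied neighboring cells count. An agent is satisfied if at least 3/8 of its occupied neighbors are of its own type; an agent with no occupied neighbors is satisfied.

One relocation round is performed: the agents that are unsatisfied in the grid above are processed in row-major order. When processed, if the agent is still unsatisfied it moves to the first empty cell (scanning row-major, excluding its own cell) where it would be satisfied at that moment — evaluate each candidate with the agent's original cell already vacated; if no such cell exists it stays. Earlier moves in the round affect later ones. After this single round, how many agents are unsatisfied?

Initially unsatisfied (in order): (3,1).
  (3,1) → (2,1).
Resulting grid:
S S S
S _ S
_ N N
_ N N
N N N
All satisfied now.

0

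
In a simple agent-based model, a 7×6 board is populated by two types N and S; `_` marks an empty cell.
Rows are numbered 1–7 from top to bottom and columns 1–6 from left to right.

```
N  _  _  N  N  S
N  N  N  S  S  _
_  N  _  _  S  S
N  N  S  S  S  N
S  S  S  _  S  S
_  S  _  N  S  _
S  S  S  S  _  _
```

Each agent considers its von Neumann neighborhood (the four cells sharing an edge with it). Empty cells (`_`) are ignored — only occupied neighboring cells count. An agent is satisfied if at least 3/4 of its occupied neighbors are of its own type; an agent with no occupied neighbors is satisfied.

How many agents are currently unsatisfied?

16

(1,1)N 1/1 ✓
(1,4)N 1/2 ✗
(1,5)N 1/3 ✗
(1,6)S 0/1 ✗
(2,1)N 2/2 ✓
(2,2)N 3/3 ✓
(2,3)N 1/2 ✗
(2,4)S 1/3 ✗
(2,5)S 2/3 ✗
(3,2)N 2/2 ✓
(3,5)S 3/3 ✓
(3,6)S 1/2 ✗
(4,1)N 1/2 ✗
(4,2)N 2/4 ✗
(4,3)S 2/3 ✗
(4,4)S 2/2 ✓
(4,5)S 3/4 ✓
(4,6)N 0/3 ✗
(5,1)S 1/2 ✗
(5,2)S 3/4 ✓
(5,3)S 2/2 ✓
(5,5)S 3/3 ✓
(5,6)S 1/2 ✗
(6,2)S 2/2 ✓
(6,4)N 0/2 ✗
(6,5)S 1/2 ✗
(7,1)S 1/1 ✓
(7,2)S 3/3 ✓
(7,3)S 2/2 ✓
(7,4)S 1/2 ✗
Unsatisfied: (1,4), (1,5), (1,6), (2,3), (2,4), (2,5), (3,6), (4,1), (4,2), (4,3), (4,6), (5,1), (5,6), (6,4), (6,5), (7,4) — 16 in total.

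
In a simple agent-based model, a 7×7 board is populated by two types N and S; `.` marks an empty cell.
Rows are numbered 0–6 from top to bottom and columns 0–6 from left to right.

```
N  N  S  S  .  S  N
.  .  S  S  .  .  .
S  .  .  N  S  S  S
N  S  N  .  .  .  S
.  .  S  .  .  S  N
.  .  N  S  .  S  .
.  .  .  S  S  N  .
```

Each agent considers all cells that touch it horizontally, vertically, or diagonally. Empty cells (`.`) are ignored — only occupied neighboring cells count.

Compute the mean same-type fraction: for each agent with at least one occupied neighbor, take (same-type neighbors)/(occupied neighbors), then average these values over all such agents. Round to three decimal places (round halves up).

0.512

Row 0: (0,0)N 1/1 · (0,1)N 1/3 · (0,2)S 3/4 · (0,3)S 3/3 · (0,5)S 0/1 · (0,6)N 0/1
Row 1: (1,2)S 3/5 · (1,3)S 4/5
Row 2: (2,0)S 1/2 · (2,3)N 1/4 · (2,4)S 2/3 · (2,5)S 3/3 · (2,6)S 2/2
Row 3: (3,0)N 0/2 · (3,1)S 2/4 · (3,2)N 1/3 · (3,6)S 3/4
Row 4: (4,2)S 2/4 · (4,5)S 2/3 · (4,6)N 0/3
Row 5: (5,2)N 0/3 · (5,3)S 3/4 · (5,5)S 2/4
Row 6: (6,3)S 2/3 · (6,4)S 3/4 · (6,5)N 0/2
Sum over 26 agents: 1/1 + 1/3 + 3/4 + 3/3 + 0/1 + 0/1 + 3/5 + 4/5 + 1/2 + 1/4 + 2/3 + 3/3 + 2/2 + 0/2 + 2/4 + 1/3 + 3/4 + 2/4 + 2/3 + 0/3 + 0/3 + 3/4 + 2/4 + 2/3 + 3/4 + 0/2 = 799/60; mean = 799/60 ÷ 26 = 799/1560 = 0.512179… → 0.512.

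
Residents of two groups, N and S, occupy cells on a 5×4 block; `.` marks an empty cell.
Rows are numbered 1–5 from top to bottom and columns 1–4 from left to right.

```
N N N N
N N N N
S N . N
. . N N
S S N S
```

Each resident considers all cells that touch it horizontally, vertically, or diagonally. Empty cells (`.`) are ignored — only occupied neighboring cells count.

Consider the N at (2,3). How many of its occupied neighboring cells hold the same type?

7

Occupied neighbors of (2,3): (1,2)=N, (1,3)=N, (1,4)=N, (2,2)=N, (2,4)=N, (3,2)=N, (3,4)=N.
Same type (N): 7 of 7.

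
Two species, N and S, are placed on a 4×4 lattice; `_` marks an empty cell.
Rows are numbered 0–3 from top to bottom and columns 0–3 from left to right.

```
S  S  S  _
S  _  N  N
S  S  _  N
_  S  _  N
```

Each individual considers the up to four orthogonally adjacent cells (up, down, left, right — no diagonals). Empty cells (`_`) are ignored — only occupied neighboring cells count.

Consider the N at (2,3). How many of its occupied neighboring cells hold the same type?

Occupied neighbors of (2,3): (1,3)=N, (3,3)=N.
Same type (N): 2 of 2.

2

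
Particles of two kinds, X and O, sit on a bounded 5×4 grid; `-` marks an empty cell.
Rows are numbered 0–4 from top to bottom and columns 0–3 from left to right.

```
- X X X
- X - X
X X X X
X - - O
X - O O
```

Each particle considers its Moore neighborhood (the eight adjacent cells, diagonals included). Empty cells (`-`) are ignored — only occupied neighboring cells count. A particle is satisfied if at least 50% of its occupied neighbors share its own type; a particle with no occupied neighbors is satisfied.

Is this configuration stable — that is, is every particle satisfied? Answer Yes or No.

(0,1)X 2/2 ok
(0,2)X 4/4 ok
(0,3)X 2/2 ok
(1,1)X 5/5 ok
(1,3)X 4/4 ok
(2,0)X 3/3 ok
(2,1)X 4/4 ok
(2,2)X 4/5 ok
(2,3)X 2/3 ok
(3,0)X 3/3 ok
(3,3)O 2/4 ok
(4,0)X 1/1 ok
(4,2)O 2/2 ok
(4,3)O 2/2 ok
All meet the threshold, so the configuration is stable.

Yes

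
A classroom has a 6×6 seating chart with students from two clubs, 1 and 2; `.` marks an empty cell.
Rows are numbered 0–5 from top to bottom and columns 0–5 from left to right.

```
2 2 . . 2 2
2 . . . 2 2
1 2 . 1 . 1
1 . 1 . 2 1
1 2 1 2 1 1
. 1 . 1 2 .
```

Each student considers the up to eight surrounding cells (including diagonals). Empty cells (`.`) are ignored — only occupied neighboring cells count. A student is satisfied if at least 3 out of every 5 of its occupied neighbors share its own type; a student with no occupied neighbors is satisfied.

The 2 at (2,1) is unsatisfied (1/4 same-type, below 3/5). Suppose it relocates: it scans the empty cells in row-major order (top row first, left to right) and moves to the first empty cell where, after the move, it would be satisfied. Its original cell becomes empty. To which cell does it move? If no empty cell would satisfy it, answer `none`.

Vacating (2,1). Empty cells in order:
  (0,2): 1/1 same-type → satisfied — stop here.

(0,2)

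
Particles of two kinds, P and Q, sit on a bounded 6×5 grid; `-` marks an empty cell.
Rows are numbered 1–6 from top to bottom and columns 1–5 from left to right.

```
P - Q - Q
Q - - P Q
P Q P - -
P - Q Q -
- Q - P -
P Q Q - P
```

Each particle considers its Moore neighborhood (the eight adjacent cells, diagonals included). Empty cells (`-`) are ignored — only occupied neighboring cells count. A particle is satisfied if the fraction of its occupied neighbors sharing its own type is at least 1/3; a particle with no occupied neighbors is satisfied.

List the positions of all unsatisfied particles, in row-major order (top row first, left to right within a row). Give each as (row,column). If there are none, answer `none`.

Row 1: (1,1)P 0/1 unhappy · (1,3)Q 0/1 unhappy · (1,5)Q 1/2 ok
Row 2: (2,1)Q 1/3 ok · (2,4)P 1/4 unhappy · (2,5)Q 1/2 ok
Row 3: (3,1)P 1/3 ok · (3,2)Q 2/5 ok · (3,3)P 1/4 unhappy
Row 4: (4,1)P 1/3 ok · (4,3)Q 3/5 ok · (4,4)Q 1/3 ok
Row 5: (5,2)Q 3/5 ok · (5,4)P 1/4 unhappy
Row 6: (6,1)P 0/2 unhappy · (6,2)Q 2/3 ok · (6,3)Q 2/3 ok · (6,5)P 1/1 ok

(1,1), (1,3), (2,4), (3,3), (5,4), (6,1)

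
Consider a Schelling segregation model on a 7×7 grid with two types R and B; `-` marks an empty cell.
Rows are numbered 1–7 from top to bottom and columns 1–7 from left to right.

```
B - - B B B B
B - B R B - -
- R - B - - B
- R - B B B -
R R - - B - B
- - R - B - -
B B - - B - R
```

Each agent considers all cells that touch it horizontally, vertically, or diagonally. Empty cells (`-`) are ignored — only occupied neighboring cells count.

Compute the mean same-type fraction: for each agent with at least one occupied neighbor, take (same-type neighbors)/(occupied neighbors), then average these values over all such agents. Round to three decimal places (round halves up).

Row 1: (1,1)B 1/1 · (1,4)B 3/4 · (1,5)B 3/4 · (1,6)B 3/3 · (1,7)B 1/1
Row 2: (2,1)B 1/2 · (2,3)B 2/4 · (2,4)R 0/5 · (2,5)B 4/5
Row 3: (3,2)R 1/3 · (3,4)B 4/5 · (3,7)B 1/1
Row 4: (4,2)R 3/3 · (4,4)B 3/3 · (4,5)B 4/4 · (4,6)B 4/4
Row 5: (5,1)R 2/2 · (5,2)R 3/3 · (5,5)B 4/4 · (5,7)B 1/1
Row 6: (6,3)R 1/2 · (6,5)B 2/2
Row 7: (7,1)B 1/1 · (7,2)B 1/2 · (7,5)B 1/1 · (7,7)R — no occupied neighbors
Sum over 25 agents: 1/1 + 3/4 + 3/4 + 3/3 + 1/1 + 1/2 + 2/4 + 0/5 + 4/5 + 1/3 + 4/5 + 1/1 + 3/3 + 3/3 + 4/4 + 4/4 + 2/2 + 3/3 + 4/4 + 1/1 + 1/2 + 2/2 + 1/1 + 1/2 + 1/1 = 613/30; mean = 613/30 ÷ 25 = 613/750 = 0.817333… → 0.817.

0.817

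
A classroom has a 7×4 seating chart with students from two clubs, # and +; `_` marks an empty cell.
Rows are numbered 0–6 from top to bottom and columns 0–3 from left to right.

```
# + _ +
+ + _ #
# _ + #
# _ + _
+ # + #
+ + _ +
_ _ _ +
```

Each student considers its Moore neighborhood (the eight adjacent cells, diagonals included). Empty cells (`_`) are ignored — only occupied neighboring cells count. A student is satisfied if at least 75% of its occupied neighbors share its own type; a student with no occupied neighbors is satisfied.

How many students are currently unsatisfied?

17

Row 0: (0,0)# 0/3 unhappy · (0,1)+ 2/3 unhappy · (0,3)+ 0/1 unhappy
Row 1: (1,0)+ 2/4 unhappy · (1,1)+ 3/5 unhappy · (1,3)# 1/3 unhappy
Row 2: (2,0)# 1/3 unhappy · (2,2)+ 2/4 unhappy · (2,3)# 1/3 unhappy
Row 3: (3,0)# 2/3 unhappy · (3,2)+ 2/5 unhappy
Row 4: (4,0)+ 2/4 unhappy · (4,1)# 1/6 unhappy · (4,2)+ 3/5 unhappy · (4,3)# 0/3 unhappy
Row 5: (5,0)+ 2/3 unhappy · (5,1)+ 3/4 ok · (5,3)+ 2/3 unhappy
Row 6: (6,3)+ 1/1 ok
Unsatisfied: (0,0), (0,1), (0,3), (1,0), (1,1), (1,3), (2,0), (2,2), (2,3), (3,0), (3,2), (4,0), (4,1), (4,2), (4,3), (5,0), (5,3) — 17 in total.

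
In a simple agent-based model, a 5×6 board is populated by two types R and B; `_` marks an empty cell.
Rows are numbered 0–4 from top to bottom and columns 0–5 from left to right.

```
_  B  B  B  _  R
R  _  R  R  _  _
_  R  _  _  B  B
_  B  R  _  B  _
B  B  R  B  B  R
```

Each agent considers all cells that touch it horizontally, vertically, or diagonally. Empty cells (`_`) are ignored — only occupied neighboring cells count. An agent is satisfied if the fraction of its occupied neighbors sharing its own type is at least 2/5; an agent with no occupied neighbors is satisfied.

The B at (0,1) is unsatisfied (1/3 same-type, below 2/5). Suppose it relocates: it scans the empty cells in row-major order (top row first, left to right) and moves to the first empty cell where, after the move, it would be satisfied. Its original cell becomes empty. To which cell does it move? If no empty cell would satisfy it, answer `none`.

(1,4)

Vacating (0,1). Empty cells in order:
  (0,0): 0/1 same-type → still unsatisfied.
  (0,4): 1/3 same-type → still unsatisfied.
  (1,1): 1/4 same-type → still unsatisfied.
  (1,4): 3/5 same-type → satisfied — stop here.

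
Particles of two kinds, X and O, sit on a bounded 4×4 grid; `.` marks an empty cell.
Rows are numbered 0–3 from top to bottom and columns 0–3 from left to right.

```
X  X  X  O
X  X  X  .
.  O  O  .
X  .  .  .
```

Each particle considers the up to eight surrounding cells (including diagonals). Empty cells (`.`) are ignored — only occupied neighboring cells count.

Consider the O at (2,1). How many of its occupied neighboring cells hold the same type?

Occupied neighbors of (2,1): (1,0)=X, (1,1)=X, (1,2)=X, (2,2)=O, (3,0)=X.
Same type (O): 1 of 5.

1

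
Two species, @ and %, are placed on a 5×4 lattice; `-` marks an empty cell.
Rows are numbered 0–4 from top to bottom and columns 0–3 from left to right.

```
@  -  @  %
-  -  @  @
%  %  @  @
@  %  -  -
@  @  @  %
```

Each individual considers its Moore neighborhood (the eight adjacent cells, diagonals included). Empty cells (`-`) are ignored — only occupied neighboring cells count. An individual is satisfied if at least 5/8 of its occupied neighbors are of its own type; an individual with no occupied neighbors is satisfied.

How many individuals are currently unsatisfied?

(0,0)@ 0/0 ✓
(0,2)@ 2/3 ✓
(0,3)% 0/3 ✗
(1,2)@ 4/6 ✓
(1,3)@ 4/5 ✓
(2,0)% 2/3 ✓
(2,1)% 2/5 ✗
(2,2)@ 3/5 ✗
(2,3)@ 3/3 ✓
(3,0)@ 2/5 ✗
(3,1)% 2/7 ✗
(4,0)@ 2/3 ✓
(4,1)@ 3/4 ✓
(4,2)@ 1/3 ✗
(4,3)% 0/1 ✗
Unsatisfied: (0,3), (2,1), (2,2), (3,0), (3,1), (4,2), (4,3) — 7 in total.

7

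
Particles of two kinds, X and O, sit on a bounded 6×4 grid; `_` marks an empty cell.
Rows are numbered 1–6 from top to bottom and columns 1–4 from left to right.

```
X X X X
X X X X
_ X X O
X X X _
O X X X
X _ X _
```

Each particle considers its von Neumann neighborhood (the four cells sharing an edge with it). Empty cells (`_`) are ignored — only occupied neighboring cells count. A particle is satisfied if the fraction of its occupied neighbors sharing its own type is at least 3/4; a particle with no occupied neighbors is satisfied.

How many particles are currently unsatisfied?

6

Row 1: (1,1)X 2/2 ok · (1,2)X 3/3 ok · (1,3)X 3/3 ok · (1,4)X 2/2 ok
Row 2: (2,1)X 2/2 ok · (2,2)X 4/4 ok · (2,3)X 4/4 ok · (2,4)X 2/3 unhappy
Row 3: (3,2)X 3/3 ok · (3,3)X 3/4 ok · (3,4)O 0/2 unhappy
Row 4: (4,1)X 1/2 unhappy · (4,2)X 4/4 ok · (4,3)X 3/3 ok
Row 5: (5,1)O 0/3 unhappy · (5,2)X 2/3 unhappy · (5,3)X 4/4 ok · (5,4)X 1/1 ok
Row 6: (6,1)X 0/1 unhappy · (6,3)X 1/1 ok
Unsatisfied: (2,4), (3,4), (4,1), (5,1), (5,2), (6,1) — 6 in total.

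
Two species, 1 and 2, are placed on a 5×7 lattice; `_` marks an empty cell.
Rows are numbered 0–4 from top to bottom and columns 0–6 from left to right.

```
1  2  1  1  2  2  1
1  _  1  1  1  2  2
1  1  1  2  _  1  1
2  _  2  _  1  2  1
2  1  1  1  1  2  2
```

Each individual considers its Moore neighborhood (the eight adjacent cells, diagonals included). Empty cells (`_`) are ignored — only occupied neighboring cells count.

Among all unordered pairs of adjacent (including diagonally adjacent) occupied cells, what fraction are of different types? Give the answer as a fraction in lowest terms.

Scan each occupied cell's neighbors to the right and below (and the two forward diagonals) so each pair is counted once.
Row 0: 1(0,0)–2(0,1)≠ 1(0,0)–1(1,0)= 2(0,1)–1(0,2)≠ 2(0,1)–1(1,2)≠ 2(0,1)–1(1,0)≠ 1(0,2)–1(0,3)= 1(0,2)–1(1,2)= 1(0,2)–1(1,3)= 1(0,3)–2(0,4)≠ 1(0,3)–1(1,3)= 1(0,3)–1(1,4)= 1(0,3)–1(1,2)= 2(0,4)–2(0,5)= 2(0,4)–1(1,4)≠ 2(0,4)–2(1,5)= 2(0,4)–1(1,3)≠ 2(0,5)–1(0,6)≠ 2(0,5)–2(1,5)= 2(0,5)–2(1,6)= 2(0,5)–1(1,4)≠ 1(0,6)–2(1,6)≠ 1(0,6)–2(1,5)≠  → 11/22 unlike.
Row 1: 1(1,0)–1(2,0)= 1(1,0)–1(2,1)= 1(1,2)–1(1,3)= 1(1,2)–1(2,2)= 1(1,2)–2(2,3)≠ 1(1,2)–1(2,1)= 1(1,3)–1(1,4)= 1(1,3)–2(2,3)≠ 1(1,3)–1(2,2)= 1(1,4)–2(1,5)≠ 1(1,4)–1(2,5)= 1(1,4)–2(2,3)≠ 2(1,5)–2(1,6)= 2(1,5)–1(2,5)≠ 2(1,5)–1(2,6)≠ 2(1,6)–1(2,6)≠ 2(1,6)–1(2,5)≠  → 8/17 unlike.
Row 2: 1(2,0)–1(2,1)= 1(2,0)–2(3,0)≠ 1(2,1)–1(2,2)= 1(2,1)–2(3,2)≠ 1(2,1)–2(3,0)≠ 1(2,2)–2(2,3)≠ 1(2,2)–2(3,2)≠ 2(2,3)–1(3,4)≠ 2(2,3)–2(3,2)= 1(2,5)–1(2,6)= 1(2,5)–2(3,5)≠ 1(2,5)–1(3,6)= 1(2,5)–1(3,4)= 1(2,6)–1(3,6)= 1(2,6)–2(3,5)≠  → 8/15 unlike.
Row 3: 2(3,0)–2(4,0)= 2(3,0)–1(4,1)≠ 2(3,2)–1(4,2)≠ 2(3,2)–1(4,3)≠ 2(3,2)–1(4,1)≠ 1(3,4)–2(3,5)≠ 1(3,4)–1(4,4)= 1(3,4)–2(4,5)≠ 1(3,4)–1(4,3)= 2(3,5)–1(3,6)≠ 2(3,5)–2(4,5)= 2(3,5)–2(4,6)= 2(3,5)–1(4,4)≠ 1(3,6)–2(4,6)≠ 1(3,6)–2(4,5)≠  → 10/15 unlike.
Row 4: 2(4,0)–1(4,1)≠ 1(4,1)–1(4,2)= 1(4,2)–1(4,3)= 1(4,3)–1(4,4)= 1(4,4)–2(4,5)≠ 2(4,5)–2(4,6)=  → 2/6 unlike.
Total adjacent occupied pairs: 75; unlike-type pairs: 39.
39/75 reduces to 13/25.

13/25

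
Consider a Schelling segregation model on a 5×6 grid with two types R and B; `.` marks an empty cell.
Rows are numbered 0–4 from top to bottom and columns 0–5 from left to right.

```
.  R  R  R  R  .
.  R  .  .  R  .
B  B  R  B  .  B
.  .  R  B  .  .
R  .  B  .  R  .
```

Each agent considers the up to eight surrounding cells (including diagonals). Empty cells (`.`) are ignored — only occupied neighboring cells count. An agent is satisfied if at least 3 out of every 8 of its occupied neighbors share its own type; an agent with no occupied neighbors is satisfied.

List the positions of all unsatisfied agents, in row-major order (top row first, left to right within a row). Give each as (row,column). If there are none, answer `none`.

(2,1), (2,3), (2,5), (3,2), (4,4)

(0,1)R 2/2 ✓
(0,2)R 3/3 ✓
(0,3)R 3/3 ✓
(0,4)R 2/2 ✓
(1,1)R 3/5 ✓
(1,4)R 2/4 ✓
(2,0)B 1/2 ✓
(2,1)B 1/4 ✗
(2,2)R 2/5 ✓
(2,3)B 1/4 ✗
(2,5)B 0/1 ✗
(3,2)R 1/5 ✗
(3,3)B 2/5 ✓
(4,0)R 0/0 ✓
(4,2)B 1/2 ✓
(4,4)R 0/1 ✗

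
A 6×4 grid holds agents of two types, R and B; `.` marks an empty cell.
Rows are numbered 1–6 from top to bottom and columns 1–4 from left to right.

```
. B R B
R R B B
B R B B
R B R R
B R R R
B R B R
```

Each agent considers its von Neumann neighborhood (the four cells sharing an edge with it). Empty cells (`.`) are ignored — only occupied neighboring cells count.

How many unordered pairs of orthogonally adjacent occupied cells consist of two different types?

Scan each occupied cell's neighbors to the right and below so each pair is counted once.
From row 1: 4 unlike of 5 pairs (running 4/5).
From row 2: 2 unlike of 7 pairs (running 6/12).
From row 3: 6 unlike of 7 pairs (running 12/19).
From row 4: 4 unlike of 7 pairs (running 16/26).
From row 5: 2 unlike of 7 pairs (running 18/33).
From row 6: 3 unlike of 3 pairs (running 21/36).
Total adjacent occupied pairs: 36; unlike-type pairs: 21.

21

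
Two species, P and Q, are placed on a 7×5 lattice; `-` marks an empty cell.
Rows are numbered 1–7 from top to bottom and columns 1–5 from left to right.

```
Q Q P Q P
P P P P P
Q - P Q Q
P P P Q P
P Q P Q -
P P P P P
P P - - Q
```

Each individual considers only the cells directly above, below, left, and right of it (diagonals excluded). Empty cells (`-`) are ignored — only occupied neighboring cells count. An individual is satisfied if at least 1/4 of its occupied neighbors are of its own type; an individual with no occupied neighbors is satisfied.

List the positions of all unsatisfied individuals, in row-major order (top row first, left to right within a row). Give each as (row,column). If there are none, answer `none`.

(1,4), (3,1), (4,5), (5,2), (7,5)

Row 1: (1,1)Q 1/2 ✓ · (1,2)Q 1/3 ✓ · (1,3)P 1/3 ✓ · (1,4)Q 0/3 ✗ · (1,5)P 1/2 ✓
Row 2: (2,1)P 1/3 ✓ · (2,2)P 2/3 ✓ · (2,3)P 4/4 ✓ · (2,4)P 2/4 ✓ · (2,5)P 2/3 ✓
Row 3: (3,1)Q 0/2 ✗ · (3,3)P 2/3 ✓ · (3,4)Q 2/4 ✓ · (3,5)Q 1/3 ✓
Row 4: (4,1)P 2/3 ✓ · (4,2)P 2/3 ✓ · (4,3)P 3/4 ✓ · (4,4)Q 2/4 ✓ · (4,5)P 0/2 ✗
Row 5: (5,1)P 2/3 ✓ · (5,2)Q 0/4 ✗ · (5,3)P 2/4 ✓ · (5,4)Q 1/3 ✓
Row 6: (6,1)P 3/3 ✓ · (6,2)P 3/4 ✓ · (6,3)P 3/3 ✓ · (6,4)P 2/3 ✓ · (6,5)P 1/2 ✓
Row 7: (7,1)P 2/2 ✓ · (7,2)P 2/2 ✓ · (7,5)Q 0/1 ✗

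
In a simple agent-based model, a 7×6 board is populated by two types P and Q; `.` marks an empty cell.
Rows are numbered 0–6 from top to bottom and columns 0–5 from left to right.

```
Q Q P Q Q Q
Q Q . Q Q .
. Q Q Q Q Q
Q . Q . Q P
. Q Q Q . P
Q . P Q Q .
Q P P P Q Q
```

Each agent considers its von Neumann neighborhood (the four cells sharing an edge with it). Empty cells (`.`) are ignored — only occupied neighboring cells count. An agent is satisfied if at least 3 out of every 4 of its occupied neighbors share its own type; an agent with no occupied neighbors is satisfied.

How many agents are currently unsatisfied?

(0,0)Q 2/2 satisfied
(0,1)Q 2/3 not
(0,2)P 0/2 not
(0,3)Q 2/3 not
(0,4)Q 3/3 satisfied
(0,5)Q 1/1 satisfied
(1,0)Q 2/2 satisfied
(1,1)Q 3/3 satisfied
(1,3)Q 3/3 satisfied
(1,4)Q 3/3 satisfied
(2,1)Q 2/2 satisfied
(2,2)Q 3/3 satisfied
(2,3)Q 3/3 satisfied
(2,4)Q 4/4 satisfied
(2,5)Q 1/2 not
(3,0)Q 0/0 satisfied
(3,2)Q 2/2 satisfied
(3,4)Q 1/2 not
(3,5)P 1/3 not
(4,1)Q 1/1 satisfied
(4,2)Q 3/4 satisfied
(4,3)Q 2/2 satisfied
(4,5)P 1/1 satisfied
(5,0)Q 1/1 satisfied
(5,2)P 1/3 not
(5,3)Q 2/4 not
(5,4)Q 2/2 satisfied
(6,0)Q 1/2 not
(6,1)P 1/2 not
(6,2)P 3/3 satisfied
(6,3)P 1/3 not
(6,4)Q 2/3 not
(6,5)Q 1/1 satisfied
Unsatisfied: (0,1), (0,2), (0,3), (2,5), (3,4), (3,5), (5,2), (5,3), (6,0), (6,1), (6,3), (6,4) — 12 in total.

12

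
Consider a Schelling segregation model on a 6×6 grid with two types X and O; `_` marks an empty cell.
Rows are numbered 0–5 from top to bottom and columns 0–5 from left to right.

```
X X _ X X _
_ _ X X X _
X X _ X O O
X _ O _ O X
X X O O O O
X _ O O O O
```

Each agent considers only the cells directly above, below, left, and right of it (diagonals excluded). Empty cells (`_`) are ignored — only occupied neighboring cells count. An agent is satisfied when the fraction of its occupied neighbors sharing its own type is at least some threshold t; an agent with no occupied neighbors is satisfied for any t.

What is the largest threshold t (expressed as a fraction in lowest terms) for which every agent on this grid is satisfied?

0/1

(0,0)X 1/1
(0,1)X 1/1
(0,3)X 2/2
(0,4)X 2/2
(1,2)X 1/1
(1,3)X 4/4
(1,4)X 2/3
(2,0)X 2/2
(2,1)X 1/1
(2,3)X 1/2
(2,4)O 2/4
(2,5)O 1/2
(3,0)X 2/2
(3,2)O 1/1
(3,4)O 2/3
(3,5)X 0/3
(4,0)X 3/3
(4,1)X 1/2
(4,2)O 3/4
(4,3)O 3/3
(4,4)O 4/4
(4,5)O 2/3
(5,0)X 1/1
(5,2)O 2/2
(5,3)O 3/3
(5,4)O 3/3
(5,5)O 2/2
The smallest same-type fraction is 0/3 at (3,5), which reduces to 0/1. Any threshold above that leaves this agent unsatisfied.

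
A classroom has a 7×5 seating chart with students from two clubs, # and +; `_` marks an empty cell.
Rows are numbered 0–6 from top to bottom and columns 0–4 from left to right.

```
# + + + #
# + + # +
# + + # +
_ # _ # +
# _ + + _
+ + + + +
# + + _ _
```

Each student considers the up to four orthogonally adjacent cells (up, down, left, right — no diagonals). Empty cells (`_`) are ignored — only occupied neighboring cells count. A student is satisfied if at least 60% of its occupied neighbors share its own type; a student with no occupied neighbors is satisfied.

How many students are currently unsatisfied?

(0,0)# 1/2 ✗
(0,1)+ 2/3 ✓
(0,2)+ 3/3 ✓
(0,3)+ 1/3 ✗
(0,4)# 0/2 ✗
(1,0)# 2/3 ✓
(1,1)+ 3/4 ✓
(1,2)+ 3/4 ✓
(1,3)# 1/4 ✗
(1,4)+ 1/3 ✗
(2,0)# 1/2 ✗
(2,1)+ 2/4 ✗
(2,2)+ 2/3 ✓
(2,3)# 2/4 ✗
(2,4)+ 2/3 ✓
(3,1)# 0/1 ✗
(3,3)# 1/3 ✗
(3,4)+ 1/2 ✗
(4,0)# 0/1 ✗
(4,2)+ 2/2 ✓
(4,3)+ 2/3 ✓
(5,0)+ 1/3 ✗
(5,1)+ 3/3 ✓
(5,2)+ 4/4 ✓
(5,3)+ 3/3 ✓
(5,4)+ 1/1 ✓
(6,0)# 0/2 ✗
(6,1)+ 2/3 ✓
(6,2)+ 2/2 ✓
Unsatisfied: (0,0), (0,3), (0,4), (1,3), (1,4), (2,0), (2,1), (2,3), (3,1), (3,3), (3,4), (4,0), (5,0), (6,0) — 14 in total.

14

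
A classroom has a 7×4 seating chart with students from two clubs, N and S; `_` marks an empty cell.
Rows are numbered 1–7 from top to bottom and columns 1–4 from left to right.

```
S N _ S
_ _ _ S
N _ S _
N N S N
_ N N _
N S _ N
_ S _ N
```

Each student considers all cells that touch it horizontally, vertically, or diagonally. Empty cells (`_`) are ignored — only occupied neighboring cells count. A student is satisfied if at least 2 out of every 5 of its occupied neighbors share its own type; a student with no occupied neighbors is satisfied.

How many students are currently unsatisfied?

6

Row 1: (1,1)S 0/1 ✗ · (1,2)N 0/1 ✗ · (1,4)S 1/1 ✓
Row 2: (2,4)S 2/2 ✓
Row 3: (3,1)N 2/2 ✓ · (3,3)S 2/4 ✓
Row 4: (4,1)N 3/3 ✓ · (4,2)N 4/6 ✓ · (4,3)S 1/5 ✗ · (4,4)N 1/3 ✗
Row 5: (5,2)N 4/6 ✓ · (5,3)N 4/6 ✓
Row 6: (6,1)N 1/3 ✗ · (6,2)S 1/4 ✗ · (6,4)N 2/2 ✓
Row 7: (7,2)S 1/2 ✓ · (7,4)N 1/1 ✓
Unsatisfied: (1,1), (1,2), (4,3), (4,4), (6,1), (6,2) — 6 in total.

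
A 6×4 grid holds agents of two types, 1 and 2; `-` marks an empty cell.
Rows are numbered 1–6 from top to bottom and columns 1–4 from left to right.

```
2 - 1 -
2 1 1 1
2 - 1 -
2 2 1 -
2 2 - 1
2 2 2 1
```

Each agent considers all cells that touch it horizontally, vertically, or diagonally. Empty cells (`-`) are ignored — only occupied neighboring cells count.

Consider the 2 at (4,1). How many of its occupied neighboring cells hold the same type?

Occupied neighbors of (4,1): (3,1)=2, (4,2)=2, (5,1)=2, (5,2)=2.
Same type (2): 4 of 4.

4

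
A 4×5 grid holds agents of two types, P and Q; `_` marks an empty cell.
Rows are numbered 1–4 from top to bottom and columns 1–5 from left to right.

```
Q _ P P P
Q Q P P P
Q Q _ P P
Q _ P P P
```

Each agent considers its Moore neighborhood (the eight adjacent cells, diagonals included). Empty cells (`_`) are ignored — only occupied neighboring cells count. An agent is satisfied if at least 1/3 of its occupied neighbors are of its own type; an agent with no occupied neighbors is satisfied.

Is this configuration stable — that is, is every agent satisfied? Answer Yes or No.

(1,1)Q 2/2 satisfied
(1,3)P 3/4 satisfied
(1,4)P 5/5 satisfied
(1,5)P 3/3 satisfied
(2,1)Q 4/4 satisfied
(2,2)Q 4/6 satisfied
(2,3)P 4/6 satisfied
(2,4)P 7/7 satisfied
(2,5)P 5/5 satisfied
(3,1)Q 4/4 satisfied
(3,2)Q 4/6 satisfied
(3,4)P 7/7 satisfied
(3,5)P 5/5 satisfied
(4,1)Q 2/2 satisfied
(4,3)P 2/3 satisfied
(4,4)P 4/4 satisfied
(4,5)P 3/3 satisfied
All meet the threshold, so the configuration is stable.

Yes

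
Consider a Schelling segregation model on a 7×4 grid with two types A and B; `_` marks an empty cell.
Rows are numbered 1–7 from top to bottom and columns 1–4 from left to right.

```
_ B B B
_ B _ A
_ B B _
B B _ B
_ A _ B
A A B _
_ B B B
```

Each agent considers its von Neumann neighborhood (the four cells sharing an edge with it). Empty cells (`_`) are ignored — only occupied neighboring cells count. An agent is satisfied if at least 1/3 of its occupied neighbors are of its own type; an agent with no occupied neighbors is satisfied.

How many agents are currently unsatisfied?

Row 1: (1,2)B 2/2 satisfied · (1,3)B 2/2 satisfied · (1,4)B 1/2 satisfied
Row 2: (2,2)B 2/2 satisfied · (2,4)A 0/1 not
Row 3: (3,2)B 3/3 satisfied · (3,3)B 1/1 satisfied
Row 4: (4,1)B 1/1 satisfied · (4,2)B 2/3 satisfied · (4,4)B 1/1 satisfied
Row 5: (5,2)A 1/2 satisfied · (5,4)B 1/1 satisfied
Row 6: (6,1)A 1/1 satisfied · (6,2)A 2/4 satisfied · (6,3)B 1/2 satisfied
Row 7: (7,2)B 1/2 satisfied · (7,3)B 3/3 satisfied · (7,4)B 1/1 satisfied
Unsatisfied: (2,4) — 1 in total.

1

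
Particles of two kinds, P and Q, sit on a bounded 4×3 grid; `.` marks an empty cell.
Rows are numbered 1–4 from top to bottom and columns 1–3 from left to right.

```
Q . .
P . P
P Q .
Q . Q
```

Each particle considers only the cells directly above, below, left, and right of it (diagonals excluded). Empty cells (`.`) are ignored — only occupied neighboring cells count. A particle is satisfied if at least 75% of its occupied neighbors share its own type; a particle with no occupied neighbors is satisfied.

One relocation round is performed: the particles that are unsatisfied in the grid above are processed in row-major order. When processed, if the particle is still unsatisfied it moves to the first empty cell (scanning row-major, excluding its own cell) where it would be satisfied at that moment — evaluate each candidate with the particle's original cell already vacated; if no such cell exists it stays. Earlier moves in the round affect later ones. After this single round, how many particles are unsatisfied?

Initially unsatisfied (in order): (1,1), (2,1), (3,1), (3,2), (4,1).
  (1,1) → (1,2).
  (2,1): now satisfied by earlier moves; stays.
  (3,1): no empty cell satisfies it; stays.
  (3,2) → (4,2).
  (4,1): no empty cell satisfies it; stays.
Resulting grid:
. Q .
P . P
P . .
Q Q Q
Unsatisfied now: (3,1), (4,1).

2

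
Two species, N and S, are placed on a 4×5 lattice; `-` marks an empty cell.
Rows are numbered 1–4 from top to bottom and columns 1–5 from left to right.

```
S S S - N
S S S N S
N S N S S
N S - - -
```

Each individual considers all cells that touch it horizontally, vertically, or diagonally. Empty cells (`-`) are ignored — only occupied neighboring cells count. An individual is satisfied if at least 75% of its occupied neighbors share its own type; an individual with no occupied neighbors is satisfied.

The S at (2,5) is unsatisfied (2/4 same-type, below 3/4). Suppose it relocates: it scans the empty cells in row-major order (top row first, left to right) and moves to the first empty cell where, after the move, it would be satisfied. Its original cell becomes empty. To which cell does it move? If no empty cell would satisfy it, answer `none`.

(4,3)

Vacating (2,5). Empty cells in order:
  (1,4): 2/4 same-type → still unsatisfied.
  (4,3): 3/4 same-type → satisfied — stop here.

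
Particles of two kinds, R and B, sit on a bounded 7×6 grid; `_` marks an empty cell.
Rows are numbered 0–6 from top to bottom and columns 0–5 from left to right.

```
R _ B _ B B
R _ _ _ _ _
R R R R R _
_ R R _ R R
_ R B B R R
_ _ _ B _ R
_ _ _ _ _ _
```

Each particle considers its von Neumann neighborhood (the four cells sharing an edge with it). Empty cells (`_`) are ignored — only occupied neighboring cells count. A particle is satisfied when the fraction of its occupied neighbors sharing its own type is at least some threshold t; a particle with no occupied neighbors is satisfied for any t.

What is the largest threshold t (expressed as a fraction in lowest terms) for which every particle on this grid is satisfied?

1/3

Row 0: (0,0)R 1/1 · (0,2)B — no occupied neighbors · (0,4)B 1/1 · (0,5)B 1/1
Row 1: (1,0)R 2/2
Row 2: (2,0)R 2/2 · (2,1)R 3/3 · (2,2)R 3/3 · (2,3)R 2/2 · (2,4)R 2/2
Row 3: (3,1)R 3/3 · (3,2)R 2/3 · (3,4)R 3/3 · (3,5)R 2/2
Row 4: (4,1)R 1/2 · (4,2)B 1/3 · (4,3)B 2/3 · (4,4)R 2/3 · (4,5)R 3/3
Row 5: (5,3)B 1/1 · (5,5)R 1/1
The smallest same-type fraction is 1/3 at (4,2), which reduces to 1/3. Any threshold above that leaves this particle unsatisfied.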